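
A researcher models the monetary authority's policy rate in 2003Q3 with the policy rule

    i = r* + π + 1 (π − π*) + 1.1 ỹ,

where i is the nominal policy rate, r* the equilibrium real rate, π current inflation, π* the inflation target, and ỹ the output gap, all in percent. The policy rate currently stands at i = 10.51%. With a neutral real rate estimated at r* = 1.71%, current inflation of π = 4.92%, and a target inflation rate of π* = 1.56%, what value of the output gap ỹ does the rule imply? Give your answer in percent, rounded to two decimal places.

0.47%

1.1 ỹ = 10.51 − 1.71 − 4.92 − 1 × (4.92 − 1.56) = 0.52
ỹ = 0.52 / 1.1 = 0.47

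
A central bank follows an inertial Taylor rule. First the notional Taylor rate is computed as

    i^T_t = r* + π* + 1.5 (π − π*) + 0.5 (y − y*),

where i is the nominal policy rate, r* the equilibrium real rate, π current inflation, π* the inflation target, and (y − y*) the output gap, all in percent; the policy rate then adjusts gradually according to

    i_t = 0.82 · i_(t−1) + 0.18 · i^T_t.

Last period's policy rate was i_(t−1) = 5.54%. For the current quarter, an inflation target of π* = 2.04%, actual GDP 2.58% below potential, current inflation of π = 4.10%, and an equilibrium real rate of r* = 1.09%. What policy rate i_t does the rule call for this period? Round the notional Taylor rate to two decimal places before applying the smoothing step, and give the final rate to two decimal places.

Output 2.58% below potential → (y − y*) = -2.58.
i^T_t = 1.09 + 2.04 + 1.5 × (4.10 − 2.04) + 0.5 × (-2.58)
   = 1.09 + 2.04 + 3.09 − 1.29 = 4.93
i_t = 0.82 × 5.54 + 0.18 × 4.93 = 4.5428 + 0.8874 = 5.43

5.43%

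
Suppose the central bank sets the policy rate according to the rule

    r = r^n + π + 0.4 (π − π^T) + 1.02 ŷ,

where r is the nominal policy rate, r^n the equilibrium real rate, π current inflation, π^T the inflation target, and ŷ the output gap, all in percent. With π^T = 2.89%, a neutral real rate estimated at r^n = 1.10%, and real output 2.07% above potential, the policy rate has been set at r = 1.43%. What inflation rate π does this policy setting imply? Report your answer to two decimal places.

Output 2.07% above potential → ŷ = 2.07.
Collecting π: r = r^n + (1 + 0.4) π − 0.4 π^T + 1.02 ŷ
1.4 π = 1.43 − 1.10 + 0.4 × 2.89 − 1.02 × 2.07 = -0.6254
π = -0.6254 / 1.4 = -0.45

-0.45%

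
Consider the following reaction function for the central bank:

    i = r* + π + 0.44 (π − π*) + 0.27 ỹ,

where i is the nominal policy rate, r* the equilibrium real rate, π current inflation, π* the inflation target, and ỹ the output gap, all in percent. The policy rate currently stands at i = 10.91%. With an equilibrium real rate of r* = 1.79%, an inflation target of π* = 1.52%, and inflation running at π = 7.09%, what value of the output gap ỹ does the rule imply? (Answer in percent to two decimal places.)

0.27 ỹ = 10.91 − 1.79 − 7.09 − 0.44 × (7.09 − 1.52) = -0.4208
ỹ = -0.4208 / 0.27 = -1.56

-1.56%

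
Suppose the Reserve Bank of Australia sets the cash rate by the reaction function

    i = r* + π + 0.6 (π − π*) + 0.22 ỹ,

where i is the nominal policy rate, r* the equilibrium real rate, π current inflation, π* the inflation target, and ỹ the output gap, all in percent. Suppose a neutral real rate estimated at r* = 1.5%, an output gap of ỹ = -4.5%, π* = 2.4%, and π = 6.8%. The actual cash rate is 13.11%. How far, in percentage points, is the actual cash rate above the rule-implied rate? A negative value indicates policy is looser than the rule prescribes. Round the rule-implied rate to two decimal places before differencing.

i = 1.5 + 6.8 + 0.6 × (6.8 − 2.4) + 0.22 × (-4.5)
   = 1.5 + 6.8 + 2.64 − 0.99 = 9.95
Deviation = 13.11 − 9.95 = 3.16 pp.

3.16 pp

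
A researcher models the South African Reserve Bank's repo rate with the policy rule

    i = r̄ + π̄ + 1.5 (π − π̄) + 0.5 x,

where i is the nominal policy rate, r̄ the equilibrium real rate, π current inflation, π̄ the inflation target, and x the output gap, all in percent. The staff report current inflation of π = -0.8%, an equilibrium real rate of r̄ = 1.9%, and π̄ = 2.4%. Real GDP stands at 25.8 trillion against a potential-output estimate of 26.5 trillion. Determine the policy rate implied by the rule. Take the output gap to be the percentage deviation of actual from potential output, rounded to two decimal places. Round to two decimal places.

-1.82%

Output gap = 100 × (25.8 − 26.5) / 26.5 = -2.64%.
i = 1.90 + 2.40 + 1.5 × (-0.80 − 2.40) + 0.5 × (-2.64)
   = 1.90 + 2.4 − 4.8 − 1.32 = -1.82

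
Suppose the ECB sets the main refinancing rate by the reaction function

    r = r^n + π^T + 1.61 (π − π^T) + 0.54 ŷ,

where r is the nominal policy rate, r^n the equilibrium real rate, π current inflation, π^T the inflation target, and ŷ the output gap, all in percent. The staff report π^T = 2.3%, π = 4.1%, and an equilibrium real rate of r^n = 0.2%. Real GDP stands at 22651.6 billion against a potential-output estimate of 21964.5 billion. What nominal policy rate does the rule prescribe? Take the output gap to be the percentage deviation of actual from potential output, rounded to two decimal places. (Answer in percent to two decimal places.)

Output gap = 100 × (22651.6 − 21964.5) / 21964.5 = 3.13%.
r = 0.20 + 2.30 + 1.61 × (4.10 − 2.30) + 0.54 × 3.13
   = 0.20 + 2.3 + 2.898 + 1.6902 = 7.09

7.09%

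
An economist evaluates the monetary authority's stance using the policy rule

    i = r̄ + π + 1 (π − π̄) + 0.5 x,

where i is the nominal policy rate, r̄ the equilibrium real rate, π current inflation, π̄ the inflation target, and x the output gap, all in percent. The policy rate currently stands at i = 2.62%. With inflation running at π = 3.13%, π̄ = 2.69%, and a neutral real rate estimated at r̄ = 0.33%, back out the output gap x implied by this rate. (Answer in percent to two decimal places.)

-2.56%

0.5 x = 2.62 − 0.33 − 3.13 − 1 × (3.13 − 2.69) = -1.28
x = -1.28 / 0.5 = -2.56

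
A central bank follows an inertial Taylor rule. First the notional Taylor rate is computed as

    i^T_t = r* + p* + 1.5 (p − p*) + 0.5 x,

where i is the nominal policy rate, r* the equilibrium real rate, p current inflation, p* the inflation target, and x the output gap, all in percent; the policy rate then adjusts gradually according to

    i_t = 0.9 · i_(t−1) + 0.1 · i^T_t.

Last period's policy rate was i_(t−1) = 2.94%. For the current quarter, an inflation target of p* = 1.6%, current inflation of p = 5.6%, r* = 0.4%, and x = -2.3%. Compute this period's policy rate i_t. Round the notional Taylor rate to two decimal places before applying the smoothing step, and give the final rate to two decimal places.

i^T_t = 0.4 + 1.6 + 1.5 × (5.6 − 1.6) + 0.5 × (-2.3)
   = 0.4 + 1.6 + 6 − 1.15 = 6.85
i_t = 0.9 × 2.94 + 0.1 × 6.85 = 2.646 + 0.685 = 3.33

3.33%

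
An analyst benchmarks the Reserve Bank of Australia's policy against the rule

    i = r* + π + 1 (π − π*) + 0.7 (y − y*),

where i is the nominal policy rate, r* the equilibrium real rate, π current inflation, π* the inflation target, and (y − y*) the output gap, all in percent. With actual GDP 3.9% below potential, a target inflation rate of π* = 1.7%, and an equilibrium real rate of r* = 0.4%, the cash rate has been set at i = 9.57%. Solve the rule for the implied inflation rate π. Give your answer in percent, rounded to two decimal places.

6.80%

Output 3.9% below potential → (y − y*) = -3.9.
Collecting π: i = r* + (1 + 1) π − 1 π* + 0.7 (y − y*)
2 π = 9.57 − 0.4 + 1 × 1.7 − 0.7 × (-3.9) = 13.6
π = 13.6 / 2 = 6.80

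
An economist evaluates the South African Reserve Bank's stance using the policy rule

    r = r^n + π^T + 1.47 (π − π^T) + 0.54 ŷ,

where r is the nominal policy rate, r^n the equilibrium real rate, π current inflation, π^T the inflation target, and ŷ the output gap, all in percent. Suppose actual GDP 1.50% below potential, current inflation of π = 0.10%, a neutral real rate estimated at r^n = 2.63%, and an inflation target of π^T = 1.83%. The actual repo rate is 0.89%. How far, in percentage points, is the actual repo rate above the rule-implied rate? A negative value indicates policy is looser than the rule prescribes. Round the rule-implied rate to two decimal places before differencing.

-0.22 pp

Output 1.50% below potential → ŷ = -1.50.
r = 2.63 + 1.83 + 1.47 × (0.10 − 1.83) + 0.54 × (-1.50)
   = 2.63 + 1.83 − 2.5431 − 0.81 = 1.11
Deviation = 0.89 − 1.11 = -0.22 pp.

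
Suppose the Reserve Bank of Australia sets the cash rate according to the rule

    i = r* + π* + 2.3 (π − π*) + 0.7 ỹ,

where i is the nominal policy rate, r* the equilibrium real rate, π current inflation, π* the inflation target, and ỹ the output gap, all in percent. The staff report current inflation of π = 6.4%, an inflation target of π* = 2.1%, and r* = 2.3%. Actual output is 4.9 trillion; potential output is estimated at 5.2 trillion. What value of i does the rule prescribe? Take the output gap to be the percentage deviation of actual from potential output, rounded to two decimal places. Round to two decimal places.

Output gap = 100 × (4.9 − 5.2) / 5.2 = -5.77%.
i = 2.30 + 2.10 + 2.3 × (6.40 − 2.10) + 0.7 × (-5.77)
   = 2.30 + 2.1 + 9.89 − 4.039 = 10.25

10.25%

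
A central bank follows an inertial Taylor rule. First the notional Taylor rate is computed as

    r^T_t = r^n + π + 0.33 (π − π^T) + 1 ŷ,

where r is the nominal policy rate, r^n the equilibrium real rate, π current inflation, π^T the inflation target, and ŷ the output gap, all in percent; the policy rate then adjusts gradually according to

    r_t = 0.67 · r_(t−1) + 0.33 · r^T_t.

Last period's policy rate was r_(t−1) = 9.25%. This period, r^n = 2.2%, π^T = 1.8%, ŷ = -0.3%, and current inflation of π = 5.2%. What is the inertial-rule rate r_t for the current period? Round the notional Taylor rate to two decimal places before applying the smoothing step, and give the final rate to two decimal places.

8.91%

r^T_t = 2.2 + 5.2 + 0.33 × (5.2 − 1.8) + 1 × (-0.3)
   = 2.2 + 5.2 + 1.122 − 0.3 = 8.22
r_t = 0.67 × 9.25 + 0.33 × 8.22 = 6.1975 + 2.7126 = 8.91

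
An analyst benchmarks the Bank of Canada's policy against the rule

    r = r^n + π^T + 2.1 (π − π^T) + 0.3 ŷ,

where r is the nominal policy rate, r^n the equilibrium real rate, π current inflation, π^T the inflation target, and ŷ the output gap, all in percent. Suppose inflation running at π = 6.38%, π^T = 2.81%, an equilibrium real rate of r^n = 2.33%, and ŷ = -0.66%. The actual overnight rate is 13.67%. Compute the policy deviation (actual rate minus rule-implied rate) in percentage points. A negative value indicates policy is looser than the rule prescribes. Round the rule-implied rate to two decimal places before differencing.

1.23 pp

r = 2.33 + 2.81 + 2.1 × (6.38 − 2.81) + 0.3 × (-0.66)
   = 2.33 + 2.81 + 7.497 − 0.198 = 12.44
Deviation = 13.67 − 12.44 = 1.23 pp.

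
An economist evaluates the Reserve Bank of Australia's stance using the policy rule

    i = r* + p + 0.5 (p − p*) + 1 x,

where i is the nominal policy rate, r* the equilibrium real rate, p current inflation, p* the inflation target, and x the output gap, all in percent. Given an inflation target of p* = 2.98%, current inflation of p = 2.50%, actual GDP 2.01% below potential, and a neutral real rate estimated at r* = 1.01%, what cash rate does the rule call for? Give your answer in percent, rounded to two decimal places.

Output 2.01% below potential → x = -2.01.
i = 1.01 + 2.50 + 0.5 × (2.50 − 2.98) + 1 × (-2.01)
   = 1.01 + 2.5 − 0.24 − 2.01 = 1.26

1.26%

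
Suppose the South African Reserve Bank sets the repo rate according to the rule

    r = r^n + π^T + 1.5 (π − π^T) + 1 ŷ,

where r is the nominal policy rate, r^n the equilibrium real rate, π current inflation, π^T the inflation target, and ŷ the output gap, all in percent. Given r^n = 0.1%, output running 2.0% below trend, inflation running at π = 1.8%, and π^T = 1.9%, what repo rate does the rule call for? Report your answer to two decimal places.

Output 2.0% below potential → ŷ = -2.0.
r = 0.1 + 1.9 + 1.5 × (1.8 − 1.9) + 1 × (-2.0)
   = 0.1 + 1.9 − 0.15 − 2 = -0.15

-0.15%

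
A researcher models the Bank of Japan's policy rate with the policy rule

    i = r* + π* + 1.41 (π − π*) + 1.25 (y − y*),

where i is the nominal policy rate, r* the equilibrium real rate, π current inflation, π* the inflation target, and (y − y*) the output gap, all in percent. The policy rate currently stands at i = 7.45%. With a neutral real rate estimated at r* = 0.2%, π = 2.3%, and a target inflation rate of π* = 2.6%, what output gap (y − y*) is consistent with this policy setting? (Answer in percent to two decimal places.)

1.25 (y − y*) = 7.45 − 0.2 − 2.6 − 1.41 × (2.3 − 2.6) = 5.073
(y − y*) = 5.073 / 1.25 = 4.06

4.06%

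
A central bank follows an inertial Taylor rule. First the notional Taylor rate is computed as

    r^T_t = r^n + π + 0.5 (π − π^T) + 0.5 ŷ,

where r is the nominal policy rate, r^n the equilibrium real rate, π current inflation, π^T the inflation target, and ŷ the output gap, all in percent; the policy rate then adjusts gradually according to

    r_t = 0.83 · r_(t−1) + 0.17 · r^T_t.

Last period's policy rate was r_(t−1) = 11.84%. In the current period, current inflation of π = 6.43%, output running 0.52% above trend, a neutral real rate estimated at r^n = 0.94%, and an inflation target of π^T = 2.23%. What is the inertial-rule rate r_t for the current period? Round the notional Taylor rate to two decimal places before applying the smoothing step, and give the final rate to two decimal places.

Output 0.52% above potential → ŷ = 0.52.
r^T_t = 0.94 + 6.43 + 0.5 × (6.43 − 2.23) + 0.5 × 0.52
   = 0.94 + 6.43 + 2.1 + 0.26 = 9.73
r_t = 0.83 × 11.84 + 0.17 × 9.73 = 9.8272 + 1.6541 = 11.48

11.48%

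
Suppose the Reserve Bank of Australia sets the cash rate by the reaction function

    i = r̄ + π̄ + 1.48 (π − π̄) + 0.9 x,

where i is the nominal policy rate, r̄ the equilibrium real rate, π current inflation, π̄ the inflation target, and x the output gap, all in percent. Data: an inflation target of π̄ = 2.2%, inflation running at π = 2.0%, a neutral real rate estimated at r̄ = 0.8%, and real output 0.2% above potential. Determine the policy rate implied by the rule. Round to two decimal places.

2.88%

Output 0.2% above potential → x = 0.2.
i = 0.8 + 2.2 + 1.48 × (2.0 − 2.2) + 0.9 × 0.2
   = 0.8 + 2.2 − 0.296 + 0.18 = 2.88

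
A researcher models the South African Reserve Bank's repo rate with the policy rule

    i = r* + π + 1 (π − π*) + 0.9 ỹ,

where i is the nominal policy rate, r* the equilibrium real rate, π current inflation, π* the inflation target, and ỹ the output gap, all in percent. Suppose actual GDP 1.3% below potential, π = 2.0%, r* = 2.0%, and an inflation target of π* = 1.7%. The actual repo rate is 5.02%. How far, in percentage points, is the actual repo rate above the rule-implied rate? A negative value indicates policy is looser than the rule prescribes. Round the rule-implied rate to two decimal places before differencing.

Output 1.3% below potential → ỹ = -1.3.
i = 2.0 + 2.0 + 1 × (2.0 − 1.7) + 0.9 × (-1.3)
   = 2.0 + 2 + 0.3 − 1.17 = 3.13
Deviation = 5.02 − 3.13 = 1.89 pp.

1.89 pp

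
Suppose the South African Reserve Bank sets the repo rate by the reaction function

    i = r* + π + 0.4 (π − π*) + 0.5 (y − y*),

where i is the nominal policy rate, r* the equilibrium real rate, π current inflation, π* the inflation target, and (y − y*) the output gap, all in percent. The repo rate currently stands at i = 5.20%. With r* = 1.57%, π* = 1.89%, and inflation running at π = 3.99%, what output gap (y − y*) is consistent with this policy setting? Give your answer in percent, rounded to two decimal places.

0.5 (y − y*) = 5.20 − 1.57 − 3.99 − 0.4 × (3.99 − 1.89) = -1.2
(y − y*) = -1.2 / 0.5 = -2.40

-2.40%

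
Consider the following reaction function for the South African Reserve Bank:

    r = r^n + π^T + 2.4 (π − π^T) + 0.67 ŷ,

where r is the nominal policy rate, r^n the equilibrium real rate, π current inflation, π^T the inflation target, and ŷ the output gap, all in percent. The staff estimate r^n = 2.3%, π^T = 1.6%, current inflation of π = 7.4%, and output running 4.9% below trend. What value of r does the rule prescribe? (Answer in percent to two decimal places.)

14.54%

Output 4.9% below potential → ŷ = -4.9.
r = 2.3 + 1.6 + 2.4 × (7.4 − 1.6) + 0.67 × (-4.9)
   = 2.3 + 1.6 + 13.92 − 3.283 = 14.54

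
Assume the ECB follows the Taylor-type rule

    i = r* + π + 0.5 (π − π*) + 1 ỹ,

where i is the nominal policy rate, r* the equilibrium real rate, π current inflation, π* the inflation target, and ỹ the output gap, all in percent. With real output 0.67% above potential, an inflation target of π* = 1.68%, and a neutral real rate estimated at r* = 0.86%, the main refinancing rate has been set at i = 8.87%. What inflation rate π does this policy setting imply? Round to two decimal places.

Output 0.67% above potential → ỹ = 0.67.
Collecting π: i = r* + (1 + 0.5) π − 0.5 π* + 1 ỹ
1.5 π = 8.87 − 0.86 + 0.5 × 1.68 − 1 × 0.67 = 8.18
π = 8.18 / 1.5 = 5.45

5.45%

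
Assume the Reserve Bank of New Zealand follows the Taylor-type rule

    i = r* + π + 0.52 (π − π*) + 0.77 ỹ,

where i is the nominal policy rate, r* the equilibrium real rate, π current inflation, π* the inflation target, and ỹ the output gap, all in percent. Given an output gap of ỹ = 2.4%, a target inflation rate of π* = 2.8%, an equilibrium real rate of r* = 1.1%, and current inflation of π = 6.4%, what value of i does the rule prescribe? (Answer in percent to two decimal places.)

i = 1.1 + 6.4 + 0.52 × (6.4 − 2.8) + 0.77 × 2.4
   = 1.1 + 6.4 + 1.872 + 1.848 = 11.22

11.22%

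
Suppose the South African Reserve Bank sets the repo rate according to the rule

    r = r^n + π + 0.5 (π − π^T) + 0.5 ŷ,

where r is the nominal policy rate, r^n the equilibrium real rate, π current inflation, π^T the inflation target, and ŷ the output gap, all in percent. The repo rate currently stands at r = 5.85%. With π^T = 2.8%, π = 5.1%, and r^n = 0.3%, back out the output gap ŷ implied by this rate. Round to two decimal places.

0.5 ŷ = 5.85 − 0.3 − 5.1 − 0.5 × (5.1 − 2.8) = -0.7
ŷ = -0.7 / 0.5 = -1.40

-1.40%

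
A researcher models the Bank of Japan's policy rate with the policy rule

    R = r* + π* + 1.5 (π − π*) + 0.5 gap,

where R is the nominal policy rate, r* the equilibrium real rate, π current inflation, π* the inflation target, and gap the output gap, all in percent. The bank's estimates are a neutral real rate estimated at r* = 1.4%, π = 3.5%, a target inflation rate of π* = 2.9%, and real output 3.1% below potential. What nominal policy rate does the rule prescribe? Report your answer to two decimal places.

Output 3.1% below potential → gap = -3.1.
R = 1.4 + 2.9 + 1.5 × (3.5 − 2.9) + 0.5 × (-3.1)
   = 1.4 + 2.9 + 0.9 − 1.55 = 3.65

3.65%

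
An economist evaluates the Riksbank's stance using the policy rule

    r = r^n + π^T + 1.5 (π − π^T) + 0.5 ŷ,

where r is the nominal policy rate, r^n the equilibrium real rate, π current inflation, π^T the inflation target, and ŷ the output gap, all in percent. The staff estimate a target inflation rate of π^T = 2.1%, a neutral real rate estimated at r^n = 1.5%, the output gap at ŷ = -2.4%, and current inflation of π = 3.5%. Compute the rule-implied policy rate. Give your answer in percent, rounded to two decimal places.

r = 1.5 + 2.1 + 1.5 × (3.5 − 2.1) + 0.5 × (-2.4)
   = 1.5 + 2.1 + 2.1 − 1.2 = 4.50

4.50%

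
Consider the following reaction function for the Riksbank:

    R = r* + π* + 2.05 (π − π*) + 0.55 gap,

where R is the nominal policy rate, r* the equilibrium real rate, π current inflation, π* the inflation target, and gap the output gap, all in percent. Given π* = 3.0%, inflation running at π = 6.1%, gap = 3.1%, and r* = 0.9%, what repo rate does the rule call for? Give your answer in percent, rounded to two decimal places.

R = 0.9 + 3.0 + 2.05 × (6.1 − 3.0) + 0.55 × 3.1
   = 0.9 + 3 + 6.355 + 1.705 = 11.96

11.96%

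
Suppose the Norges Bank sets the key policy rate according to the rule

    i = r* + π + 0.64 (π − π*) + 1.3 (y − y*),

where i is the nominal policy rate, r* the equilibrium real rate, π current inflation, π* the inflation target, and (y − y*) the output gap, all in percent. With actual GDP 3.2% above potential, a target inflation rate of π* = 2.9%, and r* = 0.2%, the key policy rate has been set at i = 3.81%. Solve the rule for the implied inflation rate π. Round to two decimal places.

Output 3.2% above potential → (y − y*) = 3.2.
Collecting π: i = r* + (1 + 0.64) π − 0.64 π* + 1.3 (y − y*)
1.64 π = 3.81 − 0.2 + 0.64 × 2.9 − 1.3 × 3.2 = 1.306
π = 1.306 / 1.64 = 0.80

0.80%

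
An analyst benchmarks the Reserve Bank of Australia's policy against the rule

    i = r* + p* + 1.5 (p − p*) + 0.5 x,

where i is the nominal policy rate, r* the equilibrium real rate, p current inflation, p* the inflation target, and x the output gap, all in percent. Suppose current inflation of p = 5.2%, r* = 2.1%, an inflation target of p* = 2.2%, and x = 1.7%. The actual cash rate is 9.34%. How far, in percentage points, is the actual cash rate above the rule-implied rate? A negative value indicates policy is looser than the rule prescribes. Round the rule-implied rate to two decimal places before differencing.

-0.31 pp

i = 2.1 + 2.2 + 1.5 × (5.2 − 2.2) + 0.5 × 1.7
   = 2.1 + 2.2 + 4.5 + 0.85 = 9.65
Deviation = 9.34 − 9.65 = -0.31 pp.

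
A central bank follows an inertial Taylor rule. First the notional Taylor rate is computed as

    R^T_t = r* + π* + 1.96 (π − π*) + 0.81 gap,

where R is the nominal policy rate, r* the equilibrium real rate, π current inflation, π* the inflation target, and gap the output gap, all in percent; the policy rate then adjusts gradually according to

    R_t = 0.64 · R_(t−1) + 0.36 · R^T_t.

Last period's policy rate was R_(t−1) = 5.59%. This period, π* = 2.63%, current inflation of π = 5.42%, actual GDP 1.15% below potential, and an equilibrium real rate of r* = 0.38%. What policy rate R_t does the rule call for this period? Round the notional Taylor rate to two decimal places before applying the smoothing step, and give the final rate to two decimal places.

6.30%

Output 1.15% below potential → gap = -1.15.
R^T_t = 0.38 + 2.63 + 1.96 × (5.42 − 2.63) + 0.81 × (-1.15)
   = 0.38 + 2.63 + 5.4684 − 0.9315 = 7.55
R_t = 0.64 × 5.59 + 0.36 × 7.55 = 3.5776 + 2.718 = 6.30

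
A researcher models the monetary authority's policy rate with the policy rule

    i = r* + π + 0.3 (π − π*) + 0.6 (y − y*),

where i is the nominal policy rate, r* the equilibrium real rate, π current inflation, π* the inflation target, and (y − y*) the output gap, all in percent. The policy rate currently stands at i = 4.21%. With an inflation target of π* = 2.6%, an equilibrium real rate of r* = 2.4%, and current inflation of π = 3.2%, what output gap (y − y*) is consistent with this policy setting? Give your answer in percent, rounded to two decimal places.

-2.62%

0.6 (y − y*) = 4.21 − 2.4 − 3.2 − 0.3 × (3.2 − 2.6) = -1.57
(y − y*) = -1.57 / 0.6 = -2.62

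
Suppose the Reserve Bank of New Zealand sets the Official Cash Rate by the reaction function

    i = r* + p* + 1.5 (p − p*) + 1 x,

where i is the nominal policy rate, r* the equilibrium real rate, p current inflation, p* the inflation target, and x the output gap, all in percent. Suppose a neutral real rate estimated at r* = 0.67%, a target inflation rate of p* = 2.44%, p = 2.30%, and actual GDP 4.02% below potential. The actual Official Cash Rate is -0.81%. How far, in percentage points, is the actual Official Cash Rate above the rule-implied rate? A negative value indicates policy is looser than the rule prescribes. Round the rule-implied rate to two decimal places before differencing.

0.31 pp

Output 4.02% below potential → x = -4.02.
i = 0.67 + 2.44 + 1.5 × (2.30 − 2.44) + 1 × (-4.02)
   = 0.67 + 2.44 − 0.21 − 4.02 = -1.12
Deviation = -0.81 − (-1.12) = 0.31 pp.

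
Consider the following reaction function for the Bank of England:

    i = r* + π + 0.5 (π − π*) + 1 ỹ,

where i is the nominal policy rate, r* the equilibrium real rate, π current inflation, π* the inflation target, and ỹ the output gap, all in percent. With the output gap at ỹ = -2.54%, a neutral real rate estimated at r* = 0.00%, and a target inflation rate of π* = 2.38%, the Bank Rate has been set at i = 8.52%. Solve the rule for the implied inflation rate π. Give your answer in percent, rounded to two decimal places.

8.17%

Collecting π: i = r* + (1 + 0.5) π − 0.5 π* + 1 ỹ
1.5 π = 8.52 − 0.00 + 0.5 × 2.38 − 1 × (-2.54) = 12.25
π = 12.25 / 1.5 = 8.17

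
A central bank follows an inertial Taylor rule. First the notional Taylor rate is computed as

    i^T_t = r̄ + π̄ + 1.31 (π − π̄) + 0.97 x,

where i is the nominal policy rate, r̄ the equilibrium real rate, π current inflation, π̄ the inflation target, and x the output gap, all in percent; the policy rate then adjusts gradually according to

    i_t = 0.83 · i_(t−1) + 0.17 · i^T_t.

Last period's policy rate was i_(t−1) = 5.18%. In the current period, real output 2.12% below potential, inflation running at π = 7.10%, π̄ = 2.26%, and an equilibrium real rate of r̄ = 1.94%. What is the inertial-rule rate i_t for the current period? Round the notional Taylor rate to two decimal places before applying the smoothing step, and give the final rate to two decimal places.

5.74%

Output 2.12% below potential → x = -2.12.
i^T_t = 1.94 + 2.26 + 1.31 × (7.10 − 2.26) + 0.97 × (-2.12)
   = 1.94 + 2.26 + 6.3404 − 2.0564 = 8.48
i_t = 0.83 × 5.18 + 0.17 × 8.48 = 4.2994 + 1.4416 = 5.74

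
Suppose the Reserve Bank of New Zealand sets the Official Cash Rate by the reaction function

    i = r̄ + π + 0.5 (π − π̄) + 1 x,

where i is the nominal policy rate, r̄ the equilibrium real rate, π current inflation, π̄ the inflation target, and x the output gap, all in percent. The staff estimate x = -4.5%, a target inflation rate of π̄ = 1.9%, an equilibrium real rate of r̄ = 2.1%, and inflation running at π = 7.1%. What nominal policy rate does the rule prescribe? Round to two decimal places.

7.30%

i = 2.1 + 7.1 + 0.5 × (7.1 − 1.9) + 1 × (-4.5)
   = 2.1 + 7.1 + 2.6 − 4.5 = 7.30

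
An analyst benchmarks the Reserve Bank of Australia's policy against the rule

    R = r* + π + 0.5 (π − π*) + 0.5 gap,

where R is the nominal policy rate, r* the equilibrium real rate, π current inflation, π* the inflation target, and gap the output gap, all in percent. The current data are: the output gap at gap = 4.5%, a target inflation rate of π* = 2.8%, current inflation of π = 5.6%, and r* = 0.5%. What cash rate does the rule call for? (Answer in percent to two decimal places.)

9.75%

R = 0.5 + 5.6 + 0.5 × (5.6 − 2.8) + 0.5 × 4.5
   = 0.5 + 5.6 + 1.4 + 2.25 = 9.75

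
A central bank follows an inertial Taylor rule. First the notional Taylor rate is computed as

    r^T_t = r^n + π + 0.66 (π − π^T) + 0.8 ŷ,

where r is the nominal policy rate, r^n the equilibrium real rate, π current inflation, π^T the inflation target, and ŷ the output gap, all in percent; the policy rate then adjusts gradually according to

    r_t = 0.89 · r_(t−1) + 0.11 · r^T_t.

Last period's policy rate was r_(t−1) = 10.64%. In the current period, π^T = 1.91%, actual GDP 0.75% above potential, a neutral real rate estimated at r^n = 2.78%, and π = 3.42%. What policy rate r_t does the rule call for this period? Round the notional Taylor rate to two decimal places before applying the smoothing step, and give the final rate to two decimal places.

10.33%

Output 0.75% above potential → ŷ = 0.75.
r^T_t = 2.78 + 3.42 + 0.66 × (3.42 − 1.91) + 0.8 × 0.75
   = 2.78 + 3.42 + 0.9966 + 0.6 = 7.80
r_t = 0.89 × 10.64 + 0.11 × 7.80 = 9.4696 + 0.858 = 10.33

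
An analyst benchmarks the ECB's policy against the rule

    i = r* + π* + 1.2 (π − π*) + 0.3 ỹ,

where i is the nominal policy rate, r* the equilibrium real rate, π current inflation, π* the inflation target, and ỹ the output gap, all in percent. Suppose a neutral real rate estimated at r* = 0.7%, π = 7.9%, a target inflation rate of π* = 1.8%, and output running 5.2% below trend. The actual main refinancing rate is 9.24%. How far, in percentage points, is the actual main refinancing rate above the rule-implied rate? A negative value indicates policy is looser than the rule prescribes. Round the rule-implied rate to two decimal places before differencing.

0.98 pp

Output 5.2% below potential → ỹ = -5.2.
i = 0.7 + 1.8 + 1.2 × (7.9 − 1.8) + 0.3 × (-5.2)
   = 0.7 + 1.8 + 7.32 − 1.56 = 8.26
Deviation = 9.24 − 8.26 = 0.98 pp.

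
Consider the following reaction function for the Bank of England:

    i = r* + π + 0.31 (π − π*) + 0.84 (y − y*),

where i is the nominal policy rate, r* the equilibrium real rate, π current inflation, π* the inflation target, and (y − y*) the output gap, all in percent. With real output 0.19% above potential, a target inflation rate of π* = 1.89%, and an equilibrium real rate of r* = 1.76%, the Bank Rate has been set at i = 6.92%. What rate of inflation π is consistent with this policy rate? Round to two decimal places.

4.26%

Output 0.19% above potential → (y − y*) = 0.19.
Collecting π: i = r* + (1 + 0.31) π − 0.31 π* + 0.84 (y − y*)
1.31 π = 6.92 − 1.76 + 0.31 × 1.89 − 0.84 × 0.19 = 5.5863
π = 5.5863 / 1.31 = 4.26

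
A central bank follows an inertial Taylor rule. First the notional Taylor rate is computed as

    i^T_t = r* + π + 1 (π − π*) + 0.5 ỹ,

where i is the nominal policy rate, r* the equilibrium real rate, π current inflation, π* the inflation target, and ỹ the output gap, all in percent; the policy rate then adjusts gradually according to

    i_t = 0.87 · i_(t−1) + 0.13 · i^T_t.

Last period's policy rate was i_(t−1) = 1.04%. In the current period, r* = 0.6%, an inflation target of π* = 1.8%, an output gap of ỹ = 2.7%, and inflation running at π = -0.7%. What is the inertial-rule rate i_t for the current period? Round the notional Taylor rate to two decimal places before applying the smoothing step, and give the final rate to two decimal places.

0.74%

i^T_t = 0.6 + (-0.7) + 1 × (-0.7 − 1.8) + 0.5 × 2.7
   = 0.6 − 0.7 − 2.5 + 1.35 = -1.25
i_t = 0.87 × 1.04 + 0.13 × (-1.25) = 0.9048 − 0.1625 = 0.74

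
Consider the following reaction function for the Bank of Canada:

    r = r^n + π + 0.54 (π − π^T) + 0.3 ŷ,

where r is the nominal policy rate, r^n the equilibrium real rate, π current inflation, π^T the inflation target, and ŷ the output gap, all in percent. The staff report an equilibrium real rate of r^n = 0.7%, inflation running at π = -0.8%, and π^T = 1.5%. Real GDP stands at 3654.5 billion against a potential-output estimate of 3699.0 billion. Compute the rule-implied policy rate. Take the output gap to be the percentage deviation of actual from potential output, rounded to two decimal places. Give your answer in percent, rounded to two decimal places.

-1.70%

Output gap = 100 × (3654.5 − 3699.0) / 3699.0 = -1.20%.
r = 0.70 + (-0.80) + 0.54 × (-0.80 − 1.50) + 0.3 × (-1.20)
   = 0.70 − 0.8 − 1.242 − 0.36 = -1.70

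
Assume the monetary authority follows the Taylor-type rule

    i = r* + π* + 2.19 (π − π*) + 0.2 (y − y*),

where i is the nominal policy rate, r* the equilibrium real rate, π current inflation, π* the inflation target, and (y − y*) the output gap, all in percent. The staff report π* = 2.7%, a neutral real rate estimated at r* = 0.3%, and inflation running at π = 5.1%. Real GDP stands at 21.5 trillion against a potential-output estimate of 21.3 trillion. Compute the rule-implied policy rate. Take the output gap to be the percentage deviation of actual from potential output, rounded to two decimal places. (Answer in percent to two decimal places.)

8.44%

Output gap = 100 × (21.5 − 21.3) / 21.3 = 0.94%.
i = 0.30 + 2.70 + 2.19 × (5.10 − 2.70) + 0.2 × 0.94
   = 0.30 + 2.7 + 5.256 + 0.188 = 8.44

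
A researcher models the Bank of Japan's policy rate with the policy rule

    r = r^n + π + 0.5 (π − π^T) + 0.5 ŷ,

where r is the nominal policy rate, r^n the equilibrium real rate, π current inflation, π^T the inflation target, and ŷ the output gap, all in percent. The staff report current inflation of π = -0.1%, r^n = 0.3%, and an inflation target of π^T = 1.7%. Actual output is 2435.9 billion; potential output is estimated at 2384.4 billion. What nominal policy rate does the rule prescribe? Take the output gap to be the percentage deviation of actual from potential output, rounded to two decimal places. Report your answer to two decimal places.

0.38%

Output gap = 100 × (2435.9 − 2384.4) / 2384.4 = 2.16%.
r = 0.30 + (-0.10) + 0.5 × (-0.10 − 1.70) + 0.5 × 2.16
   = 0.30 − 0.1 − 0.9 + 1.08 = 0.38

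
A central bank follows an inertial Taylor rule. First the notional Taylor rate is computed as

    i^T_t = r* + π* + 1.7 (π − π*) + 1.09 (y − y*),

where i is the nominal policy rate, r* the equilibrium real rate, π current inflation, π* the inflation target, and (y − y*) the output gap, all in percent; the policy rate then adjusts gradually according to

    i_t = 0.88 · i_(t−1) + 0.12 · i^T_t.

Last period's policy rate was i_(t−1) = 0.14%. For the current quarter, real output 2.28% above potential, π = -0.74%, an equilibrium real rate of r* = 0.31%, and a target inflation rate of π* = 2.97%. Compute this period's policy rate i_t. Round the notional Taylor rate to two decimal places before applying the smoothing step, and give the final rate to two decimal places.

0.06%

Output 2.28% above potential → (y − y*) = 2.28.
i^T_t = 0.31 + 2.97 + 1.7 × (-0.74 − 2.97) + 1.09 × 2.28
   = 0.31 + 2.97 − 6.307 + 2.4852 = -0.54
i_t = 0.88 × 0.14 + 0.12 × (-0.54) = 0.1232 − 0.0648 = 0.06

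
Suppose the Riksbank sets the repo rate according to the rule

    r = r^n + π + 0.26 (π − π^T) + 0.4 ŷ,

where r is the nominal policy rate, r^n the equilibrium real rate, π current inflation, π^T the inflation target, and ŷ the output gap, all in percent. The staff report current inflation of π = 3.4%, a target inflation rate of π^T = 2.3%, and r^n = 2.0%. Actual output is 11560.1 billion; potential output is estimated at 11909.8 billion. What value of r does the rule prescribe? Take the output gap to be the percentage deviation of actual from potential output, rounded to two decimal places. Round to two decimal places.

Output gap = 100 × (11560.1 − 11909.8) / 11909.8 = -2.94%.
r = 2.00 + 3.40 + 0.26 × (3.40 − 2.30) + 0.4 × (-2.94)
   = 2.00 + 3.4 + 0.286 − 1.176 = 4.51

4.51%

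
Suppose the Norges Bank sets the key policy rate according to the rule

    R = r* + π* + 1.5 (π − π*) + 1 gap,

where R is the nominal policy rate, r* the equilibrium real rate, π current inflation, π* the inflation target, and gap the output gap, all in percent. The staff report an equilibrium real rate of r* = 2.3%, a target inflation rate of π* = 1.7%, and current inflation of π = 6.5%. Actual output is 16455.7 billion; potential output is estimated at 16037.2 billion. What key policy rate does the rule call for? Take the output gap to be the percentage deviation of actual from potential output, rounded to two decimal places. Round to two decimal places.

13.81%

Output gap = 100 × (16455.7 − 16037.2) / 16037.2 = 2.61%.
R = 2.30 + 1.70 + 1.5 × (6.50 − 1.70) + 1 × 2.61
   = 2.30 + 1.7 + 7.2 + 2.61 = 13.81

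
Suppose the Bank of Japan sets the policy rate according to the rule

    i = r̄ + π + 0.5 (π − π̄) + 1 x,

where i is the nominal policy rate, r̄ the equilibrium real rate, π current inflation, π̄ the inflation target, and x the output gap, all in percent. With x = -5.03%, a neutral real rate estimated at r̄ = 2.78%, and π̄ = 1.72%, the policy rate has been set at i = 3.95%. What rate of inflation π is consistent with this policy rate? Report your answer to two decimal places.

Collecting π: i = r̄ + (1 + 0.5) π − 0.5 π̄ + 1 x
1.5 π = 3.95 − 2.78 + 0.5 × 1.72 − 1 × (-5.03) = 7.06
π = 7.06 / 1.5 = 4.71

4.71%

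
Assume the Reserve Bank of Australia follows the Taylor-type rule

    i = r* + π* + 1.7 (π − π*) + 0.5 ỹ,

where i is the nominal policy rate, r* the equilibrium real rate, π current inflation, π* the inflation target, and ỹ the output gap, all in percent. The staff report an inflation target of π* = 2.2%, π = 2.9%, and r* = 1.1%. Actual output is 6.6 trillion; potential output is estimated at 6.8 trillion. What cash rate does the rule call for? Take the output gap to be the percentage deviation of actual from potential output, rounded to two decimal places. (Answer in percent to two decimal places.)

3.02%

Output gap = 100 × (6.6 − 6.8) / 6.8 = -2.94%.
i = 1.10 + 2.20 + 1.7 × (2.90 − 2.20) + 0.5 × (-2.94)
   = 1.10 + 2.2 + 1.19 − 1.47 = 3.02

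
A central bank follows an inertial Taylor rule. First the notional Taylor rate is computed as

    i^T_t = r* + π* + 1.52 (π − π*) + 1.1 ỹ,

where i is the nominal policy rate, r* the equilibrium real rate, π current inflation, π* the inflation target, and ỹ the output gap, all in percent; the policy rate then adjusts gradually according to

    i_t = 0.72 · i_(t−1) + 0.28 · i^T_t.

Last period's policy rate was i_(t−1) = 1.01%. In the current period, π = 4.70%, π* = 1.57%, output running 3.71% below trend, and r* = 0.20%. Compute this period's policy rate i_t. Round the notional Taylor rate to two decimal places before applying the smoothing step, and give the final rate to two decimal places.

Output 3.71% below potential → ỹ = -3.71.
i^T_t = 0.20 + 1.57 + 1.52 × (4.70 − 1.57) + 1.1 × (-3.71)
   = 0.20 + 1.57 + 4.7576 − 4.081 = 2.45
i_t = 0.72 × 1.01 + 0.28 × 2.45 = 0.7272 + 0.686 = 1.41

1.41%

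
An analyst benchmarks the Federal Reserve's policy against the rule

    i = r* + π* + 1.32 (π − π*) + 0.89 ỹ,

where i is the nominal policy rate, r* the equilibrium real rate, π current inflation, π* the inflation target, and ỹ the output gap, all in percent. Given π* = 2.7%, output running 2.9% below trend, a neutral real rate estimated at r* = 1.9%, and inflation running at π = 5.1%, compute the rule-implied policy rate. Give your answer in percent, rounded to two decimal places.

5.19%

Output 2.9% below potential → ỹ = -2.9.
i = 1.9 + 2.7 + 1.32 × (5.1 − 2.7) + 0.89 × (-2.9)
   = 1.9 + 2.7 + 3.168 − 2.581 = 5.19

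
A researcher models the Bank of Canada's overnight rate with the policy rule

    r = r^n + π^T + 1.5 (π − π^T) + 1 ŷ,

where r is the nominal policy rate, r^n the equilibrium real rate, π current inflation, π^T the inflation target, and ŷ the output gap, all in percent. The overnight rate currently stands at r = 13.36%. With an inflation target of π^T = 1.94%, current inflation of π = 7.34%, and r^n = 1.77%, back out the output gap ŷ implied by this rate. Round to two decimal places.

1.55%

1 ŷ = 13.36 − 1.77 − 1.94 − 1.5 × (7.34 − 1.94) = 1.55
ŷ = 1.55 / 1 = 1.55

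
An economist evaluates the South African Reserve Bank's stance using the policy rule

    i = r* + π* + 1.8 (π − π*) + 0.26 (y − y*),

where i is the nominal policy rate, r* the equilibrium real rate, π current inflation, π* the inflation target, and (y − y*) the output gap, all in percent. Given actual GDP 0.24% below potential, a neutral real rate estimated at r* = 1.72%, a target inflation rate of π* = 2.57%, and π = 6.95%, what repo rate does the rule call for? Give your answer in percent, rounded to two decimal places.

12.11%

Output 0.24% below potential → (y − y*) = -0.24.
i = 1.72 + 2.57 + 1.8 × (6.95 − 2.57) + 0.26 × (-0.24)
   = 1.72 + 2.57 + 7.884 − 0.0624 = 12.11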